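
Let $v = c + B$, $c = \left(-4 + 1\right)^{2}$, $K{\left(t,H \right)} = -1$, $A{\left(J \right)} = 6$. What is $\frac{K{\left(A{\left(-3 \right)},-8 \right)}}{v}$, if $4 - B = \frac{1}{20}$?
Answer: $- \frac{20}{259} \approx -0.07722$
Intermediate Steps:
$B = \frac{79}{20}$ ($B = 4 - \frac{1}{20} = \frac{79}{20} \approx 3.95$)
$c = 9$ ($c = \left(-3\right)^{2} = 9$)
$v = \frac{259}{20}$ ($v = 9 + \frac{79}{20} = \frac{259}{20} \approx 12.95$)
$\frac{K{\left(A{\left(-3 \right)},-8 \right)}}{v} = - \frac{1}{\frac{259}{20}} = \left(-1\right) \frac{20}{259} = - \frac{20}{259}$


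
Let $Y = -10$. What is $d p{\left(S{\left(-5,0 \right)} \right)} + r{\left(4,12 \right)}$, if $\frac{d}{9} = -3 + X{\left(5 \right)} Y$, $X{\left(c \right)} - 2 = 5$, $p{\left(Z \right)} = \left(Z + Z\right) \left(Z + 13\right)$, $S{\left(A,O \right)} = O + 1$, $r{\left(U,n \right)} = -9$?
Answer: $-18405$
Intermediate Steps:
$S{\left(A,O \right)} = 1 + O$
$p{\left(Z \right)} = 2 Z \left(13 + Z\right)$
$X{\left(c \right)} = 7$ ($X{\left(c \right)} = 2 + 5 = 7$)
$d = -657$ ($d = 9 \left(-3 + 7 \left(-10\right)\right) = 9 \left(-3 - 70\right) = 9 \left(-73\right) = -657$)
$d p{\left(S{\left(-5,0 \right)} \right)} + r{\left(4,12 \right)} = - 657 \cdot 2 \left(1 + 0\right) \left(13 + \left(1 + 0\right)\right) - 9 = - 657 \cdot 2 \cdot 1 \left(13 + 1\right) - 9 = - 657 \cdot 2 \cdot 1 \cdot 14 - 9 = \left(-657\right) 28 - 9 = -18396 - 9 = -18405$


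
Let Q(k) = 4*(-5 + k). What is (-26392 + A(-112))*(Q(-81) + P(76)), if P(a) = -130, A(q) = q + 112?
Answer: 12509808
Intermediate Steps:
A(q) = 112 + q
Q(k) = -20 + 4*k
(-26392 + A(-112))*(Q(-81) + P(76)) = (-26392 + (112 - 112))*((-20 + 4*(-81)) - 130) = (-26392 + 0)*((-20 - 324) - 130) = -26392*(-344 - 130) = -26392*(-474) = 12509808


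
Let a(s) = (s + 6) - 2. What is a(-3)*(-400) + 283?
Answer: -117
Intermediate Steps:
a(s) = 4 + s (a(s) = (6 + s) - 2 = 4 + s)
a(-3)*(-400) + 283 = (4 - 3)*(-400) + 283 = 1*(-400) + 283 = -400 + 283 = -117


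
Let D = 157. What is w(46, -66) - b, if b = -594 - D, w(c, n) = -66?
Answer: 685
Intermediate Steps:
b = -751 (b = -594 - 1*157 = -594 - 157 = -751)
w(46, -66) - b = -66 - 1*(-751) = -66 + 751 = 685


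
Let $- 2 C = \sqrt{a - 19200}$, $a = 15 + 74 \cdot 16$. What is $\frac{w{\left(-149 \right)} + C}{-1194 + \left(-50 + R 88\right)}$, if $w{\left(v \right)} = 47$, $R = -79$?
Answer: $- \frac{47}{8196} + \frac{i \sqrt{18001}}{16392} \approx -0.0057345 + 0.008185 i$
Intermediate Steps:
$a = 1199$ ($a = 15 + 1184 = 1199$)
$C = - \frac{i \sqrt{18001}}{2}$ ($C = - \frac{\sqrt{1199 - 19200}}{2} = - \frac{\sqrt{-18001}}{2} = - \frac{i \sqrt{18001}}{2} \approx - 67.084 i$)
$\frac{w{\left(-149 \right)} + C}{-1194 + \left(-50 + R 88\right)} = \frac{47 - \frac{i \sqrt{18001}}{2}}{-1194 - 7002} = \frac{47 - \frac{i \sqrt{18001}}{2}}{-8196} = \left(47 - \frac{i \sqrt{18001}}{2}\right) \left(- \frac{1}{8196}\right) = - \frac{47}{8196} + \frac{i \sqrt{18001}}{16392}$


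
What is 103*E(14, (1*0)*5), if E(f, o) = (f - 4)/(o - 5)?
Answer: -206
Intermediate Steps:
E(f, o) = (-4 + f)/(-5 + o)
103*E(14, (1*0)*5) = 103*((-4 + 14)/(-5 + (1*0)*5)) = 103*(10/(-5 + 0*5)) = 103*(10/(-5 + 0)) = 103*(10/(-5)) = 103*(-1/5*10) = 103*(-2) = -206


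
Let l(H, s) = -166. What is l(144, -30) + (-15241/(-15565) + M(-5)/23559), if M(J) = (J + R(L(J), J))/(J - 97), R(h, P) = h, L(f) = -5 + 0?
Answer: -3086134662616/18701487585 ≈ -165.02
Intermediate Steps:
L(f) = -5
M(J) = (-5 + J)/(-97 + J) (M(J) = (J - 5)/(J - 97) = (-5 + J)/(-97 + J))
l(144, -30) + (-15241/(-15565) + M(-5)/23559) = -166 + (-15241/(-15565) + ((-5 - 5)/(-97 - 5))/23559) = -166 + (-15241*(-1/15565) + (-10/(-102))*(1/23559)) = -166 + (15241/15565 - 1/102*(-10)*(1/23559)) = -166 + (15241/15565 + (5/51)*(1/23559)) = -166 + (15241/15565 + 5/1201509) = -166 + 18312276494/18701487585 = -3086134662616/18701487585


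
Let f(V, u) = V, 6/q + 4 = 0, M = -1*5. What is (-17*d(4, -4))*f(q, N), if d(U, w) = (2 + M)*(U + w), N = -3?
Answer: 0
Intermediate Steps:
M = -5
q = -3/2 (q = 6/(-4 + 0) = 6/(-4) = 6*(-1/4) = -3/2 ≈ -1.5000)
d(U, w) = -3*U - 3*w (d(U, w) = (2 - 5)*(U + w) = -3*(U + w) = -3*U - 3*w)
(-17*d(4, -4))*f(q, N) = -17*(-3*4 - 3*(-4))*(-3/2) = -17*(-12 + 12)*(-3/2) = -17*0*(-3/2) = 0*(-3/2) = 0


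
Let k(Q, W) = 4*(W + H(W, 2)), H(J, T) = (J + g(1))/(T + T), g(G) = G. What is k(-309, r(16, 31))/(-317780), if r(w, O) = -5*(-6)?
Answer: -151/317780 ≈ -0.00047517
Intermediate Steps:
r(w, O) = 30
H(J, T) = (1 + J)/(2*T) (H(J, T) = (J + 1)/(T + T) = (1 + J)/((2*T)) = (1 + J)*(1/(2*T)) = (1 + J)/(2*T))
k(Q, W) = 1 + 5*W (k(Q, W) = 4*(W + (1/2)*(1 + W)/2) = 4*(W + (1/2)*(1/2)*(1 + W)) = 4*(W + (1/4 + W/4)) = 4*(1/4 + 5*W/4) = 1 + 5*W)
k(-309, r(16, 31))/(-317780) = (1 + 5*30)/(-317780) = (1 + 150)*(-1/317780) = 151*(-1/317780) = -151/317780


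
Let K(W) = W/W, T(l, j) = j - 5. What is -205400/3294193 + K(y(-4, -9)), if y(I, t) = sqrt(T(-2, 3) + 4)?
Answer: 3088793/3294193 ≈ 0.93765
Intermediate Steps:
T(l, j) = -5 + j
y(I, t) = sqrt(2) (y(I, t) = sqrt((-5 + 3) + 4) = sqrt(-2 + 4) = sqrt(2))
K(W) = 1
-205400/3294193 + K(y(-4, -9)) = -205400/3294193 + 1 = 3088793/3294193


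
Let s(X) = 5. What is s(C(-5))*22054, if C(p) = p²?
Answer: 110270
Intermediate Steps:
s(C(-5))*22054 = 5*22054 = 110270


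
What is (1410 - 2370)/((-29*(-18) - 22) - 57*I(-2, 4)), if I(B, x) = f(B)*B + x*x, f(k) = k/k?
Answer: 480/149 ≈ 3.2215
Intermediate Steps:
f(k) = 1
I(B, x) = B + x² (I(B, x) = 1*B + x*x = B + x²)
(1410 - 2370)/((-29*(-18) - 22) - 57*I(-2, 4)) = (1410 - 2370)/((-29*(-18) - 22) - 57*(-2 + 4²)) = -960/((522 - 22) - 57*(-2 + 16)) = -960/(500 - 57*14) = -960/(500 - 798) = -960/(-298) = -960*(-1/298) = 480/149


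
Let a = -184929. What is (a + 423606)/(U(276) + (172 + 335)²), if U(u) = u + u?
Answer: 79559/85867 ≈ 0.92654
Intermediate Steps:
U(u) = 2*u
(a + 423606)/(U(276) + (172 + 335)²) = (-184929 + 423606)/(2*276 + (172 + 335)²) = 238677/(552 + 507²) = 238677/(552 + 257049) = 238677/257601 = 238677*(1/257601) = 79559/85867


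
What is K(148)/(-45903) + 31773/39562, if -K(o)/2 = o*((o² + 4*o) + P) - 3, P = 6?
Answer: 264964579351/1816014486 ≈ 145.90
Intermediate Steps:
K(o) = 6 - 2*o*(6 + o² + 4*o) (K(o) = -2*(o*((o² + 4*o) + 6) - 3) = -2*(o*(6 + o² + 4*o) - 3) = -2*(-3 + o*(6 + o² + 4*o)) = 6 - 2*o*(6 + o² + 4*o))
K(148)/(-45903) + 31773/39562 = (6 - 12*148 - 8*148² - 2*148³)/(-45903) + 31773/39562 = (6 - 1776 - 8*21904 - 2*3241792)*(-1/45903) + 31773*(1/39562) = (6 - 1776 - 175232 - 6483584)*(-1/45903) + 31773/39562 = -6660586*(-1/45903) + 31773/39562 = 6660586/45903 + 31773/39562 = 264964579351/1816014486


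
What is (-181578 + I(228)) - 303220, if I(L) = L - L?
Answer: -484798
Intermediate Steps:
I(L) = 0
(-181578 + I(228)) - 303220 = (-181578 + 0) - 303220 = -181578 - 303220 = -484798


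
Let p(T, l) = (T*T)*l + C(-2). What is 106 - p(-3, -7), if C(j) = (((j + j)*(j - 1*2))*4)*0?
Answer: 169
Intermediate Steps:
C(j) = 0 (C(j) = (((2*j)*(j - 2))*4)*0 = (((2*j)*(-2 + j))*4)*0 = ((2*j*(-2 + j))*4)*0 = (8*j*(-2 + j))*0 = 0)
p(T, l) = l*T² (p(T, l) = (T*T)*l + 0 = T²*l + 0 = l*T² + 0 = l*T²)
106 - p(-3, -7) = 106 - (-7)*(-3)² = 106 - (-7)*9 = 106 - 1*(-63) = 106 + 63 = 169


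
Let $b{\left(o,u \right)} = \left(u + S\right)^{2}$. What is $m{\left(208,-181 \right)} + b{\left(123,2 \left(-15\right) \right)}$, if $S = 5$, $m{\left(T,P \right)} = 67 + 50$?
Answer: $742$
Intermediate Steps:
$m{\left(T,P \right)} = 117$
$b{\left(o,u \right)} = \left(5 + u\right)^{2}$ ($b{\left(o,u \right)} = \left(u + 5\right)^{2} = \left(5 + u\right)^{2}$)
$m{\left(208,-181 \right)} + b{\left(123,2 \left(-15\right) \right)} = 117 + \left(5 + 2 \left(-15\right)\right)^{2} = 117 + \left(5 - 30\right)^{2} = 117 + \left(-25\right)^{2} = 117 + 625 = 742$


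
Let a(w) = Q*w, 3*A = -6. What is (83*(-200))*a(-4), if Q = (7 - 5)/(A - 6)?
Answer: -16600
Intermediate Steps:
A = -2 (A = (⅓)*(-6) = -2)
Q = -¼ (Q = (7 - 5)/(-2 - 6) = 2/(-8) = 2*(-⅛) = -¼ ≈ -0.25000)
a(w) = -w/4
(83*(-200))*a(-4) = (83*(-200))*(-¼*(-4)) = -16600*1 = -16600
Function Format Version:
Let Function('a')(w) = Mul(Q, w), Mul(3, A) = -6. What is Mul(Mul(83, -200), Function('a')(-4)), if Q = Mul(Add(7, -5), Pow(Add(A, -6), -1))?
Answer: -16600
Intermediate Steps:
A = -2 (A = Mul(Rational(1, 3), -6) = -2)
Q = Rational(-1, 4) (Q = Mul(Add(7, -5), Pow(Add(-2, -6), -1)) = Mul(2, Pow(-8, -1)) = Mul(2, Rational(-1, 8)) = Rational(-1, 4) ≈ -0.25000)
Function('a')(w) = Mul(Rational(-1, 4), w)
Mul(Mul(83, -200), Function('a')(-4)) = Mul(Mul(83, -200), Mul(Rational(-1, 4), -4)) = Mul(-16600, 1) = -16600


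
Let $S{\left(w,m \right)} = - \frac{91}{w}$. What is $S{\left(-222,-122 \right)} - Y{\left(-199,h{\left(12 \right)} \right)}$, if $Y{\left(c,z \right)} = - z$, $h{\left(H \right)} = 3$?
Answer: $\frac{757}{222} \approx 3.4099$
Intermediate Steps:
$S{\left(-222,-122 \right)} - Y{\left(-199,h{\left(12 \right)} \right)} = - \frac{91}{-222} - \left(-1\right) 3 = \left(-91\right) \left(- \frac{1}{222}\right) - -3 = \frac{91}{222} + 3 = \frac{757}{222}$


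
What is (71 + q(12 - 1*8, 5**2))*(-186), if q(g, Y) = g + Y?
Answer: -18600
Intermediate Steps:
q(g, Y) = Y + g
(71 + q(12 - 1*8, 5**2))*(-186) = (71 + (5**2 + (12 - 1*8)))*(-186) = (71 + (25 + (12 - 8)))*(-186) = (71 + (25 + 4))*(-186) = (71 + 29)*(-186) = 100*(-186) = -18600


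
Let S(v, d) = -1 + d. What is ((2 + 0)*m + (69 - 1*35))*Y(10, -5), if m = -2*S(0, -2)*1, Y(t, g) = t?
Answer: 460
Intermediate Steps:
m = 6 (m = -2*(-1 - 2)*1 = -2*(-3)*1 = 6*1 = 6)
((2 + 0)*m + (69 - 1*35))*Y(10, -5) = ((2 + 0)*6 + (69 - 1*35))*10 = (2*6 + (69 - 35))*10 = (12 + 34)*10 = 46*10 = 460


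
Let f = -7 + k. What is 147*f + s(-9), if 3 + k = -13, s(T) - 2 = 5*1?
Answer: -3374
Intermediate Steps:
s(T) = 7 (s(T) = 2 + 5*1 = 2 + 5 = 7)
k = -16 (k = -3 - 13 = -16)
f = -23 (f = -7 - 16 = -23)
147*f + s(-9) = 147*(-23) + 7 = -3381 + 7 = -3374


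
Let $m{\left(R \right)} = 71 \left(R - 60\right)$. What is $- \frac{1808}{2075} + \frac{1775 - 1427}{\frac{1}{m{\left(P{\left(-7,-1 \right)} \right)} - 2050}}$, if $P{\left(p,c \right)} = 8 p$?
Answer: $- \frac{7427522408}{2075} \approx -3.5795 \cdot 10^{6}$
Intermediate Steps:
$m{\left(R \right)} = -4260 + 71 R$ ($m{\left(R \right)} = 71 \left(-60 + R\right) = -4260 + 71 R$)
$- \frac{1808}{2075} + \frac{1775 - 1427}{\frac{1}{m{\left(P{\left(-7,-1 \right)} \right)} - 2050}} = - \frac{1808}{2075} + \frac{1775 - 1427}{\frac{1}{\left(-4260 + 71 \cdot 8 \left(-7\right)\right) - 2050}} = \left(-1808\right) \frac{1}{2075} + \frac{348}{\frac{1}{\left(-4260 + 71 \left(-56\right)\right) - 2050}} = - \frac{1808}{2075} + \frac{348}{\frac{1}{\left(-4260 - 3976\right) - 2050}} = - \frac{1808}{2075} + \frac{348}{\frac{1}{-8236 - 2050}} = - \frac{1808}{2075} + \frac{348}{\frac{1}{-10286}} = - \frac{1808}{2075} + \frac{348}{- \frac{1}{10286}} = - \frac{1808}{2075} + 348 \left(-10286\right) = - \frac{1808}{2075} - 3579528 = - \frac{7427522408}{2075}$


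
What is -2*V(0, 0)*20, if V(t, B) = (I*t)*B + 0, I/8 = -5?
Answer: 0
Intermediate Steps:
I = -40 (I = 8*(-5) = -40)
V(t, B) = -40*B*t (V(t, B) = (-40*t)*B + 0 = -40*B*t + 0 = -40*B*t)
-2*V(0, 0)*20 = -(-80)*0*0*20 = -2*0*20 = 0*20 = 0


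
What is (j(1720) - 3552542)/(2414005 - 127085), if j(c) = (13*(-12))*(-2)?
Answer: -355223/228692 ≈ -1.5533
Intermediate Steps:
j(c) = 312 (j(c) = -156*(-2) = 312)
(j(1720) - 3552542)/(2414005 - 127085) = (312 - 3552542)/(2414005 - 127085) = -3552230/2286920 = -3552230*1/2286920 = -355223/228692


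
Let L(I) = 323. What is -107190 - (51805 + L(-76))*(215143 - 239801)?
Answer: 1285265034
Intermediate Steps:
-107190 - (51805 + L(-76))*(215143 - 239801) = -107190 - (51805 + 323)*(215143 - 239801) = -107190 - 52128*(-24658) = -107190 - 1*(-1285372224) = -107190 + 1285372224 = 1285265034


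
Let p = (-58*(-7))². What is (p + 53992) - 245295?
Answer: -26467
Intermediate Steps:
p = 164836 (p = 406² = 164836)
(p + 53992) - 245295 = (164836 + 53992) - 245295 = 218828 - 245295 = -26467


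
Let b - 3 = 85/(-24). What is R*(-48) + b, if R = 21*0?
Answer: -13/24 ≈ -0.54167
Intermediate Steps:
b = -13/24 (b = 3 + 85/(-24) = 3 + 85*(-1/24) = 3 - 85/24 = -13/24 ≈ -0.54167)
R = 0
R*(-48) + b = 0*(-48) - 13/24 = 0 - 13/24 = -13/24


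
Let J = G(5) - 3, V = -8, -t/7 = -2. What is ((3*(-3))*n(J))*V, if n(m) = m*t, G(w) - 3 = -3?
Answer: -3024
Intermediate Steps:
t = 14 (t = -7*(-2) = 14)
G(w) = 0 (G(w) = 3 - 3 = 0)
J = -3 (J = 0 - 3 = -3)
n(m) = 14*m (n(m) = m*14 = 14*m)
((3*(-3))*n(J))*V = ((3*(-3))*(14*(-3)))*(-8) = -9*(-42)*(-8) = 378*(-8) = -3024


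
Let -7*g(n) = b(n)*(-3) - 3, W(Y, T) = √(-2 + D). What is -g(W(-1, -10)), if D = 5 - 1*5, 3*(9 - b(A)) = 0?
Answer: -30/7 ≈ -4.2857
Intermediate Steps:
b(A) = 9 (b(A) = 9 - ⅓*0 = 9 + 0 = 9)
D = 0 (D = 5 - 5 = 0)
W(Y, T) = I*√2 (W(Y, T) = √(-2 + 0) = √(-2) = I*√2)
g(n) = 30/7 (g(n) = -(9*(-3) - 3)/7 = -(-27 - 3)/7 = -⅐*(-30) = 30/7)
-g(W(-1, -10)) = -1*30/7 = -30/7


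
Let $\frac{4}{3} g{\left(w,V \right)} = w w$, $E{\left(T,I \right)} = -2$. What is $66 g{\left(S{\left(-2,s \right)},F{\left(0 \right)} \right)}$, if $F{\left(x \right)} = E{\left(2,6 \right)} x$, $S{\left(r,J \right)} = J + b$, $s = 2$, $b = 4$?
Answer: $1782$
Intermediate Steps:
$S{\left(r,J \right)} = 4 + J$ ($S{\left(r,J \right)} = J + 4 = 4 + J$)
$F{\left(x \right)} = - 2 x$
$g{\left(w,V \right)} = \frac{3 w^{2}}{4}$ ($g{\left(w,V \right)} = \frac{3 w w}{4} = \frac{3 w^{2}}{4}$)
$66 g{\left(S{\left(-2,s \right)},F{\left(0 \right)} \right)} = 66 \frac{3 \left(4 + 2\right)^{2}}{4} = 66 \frac{3 \cdot 6^{2}}{4} = 66 \cdot \frac{3}{4} \cdot 36 = 66 \cdot 27 = 1782$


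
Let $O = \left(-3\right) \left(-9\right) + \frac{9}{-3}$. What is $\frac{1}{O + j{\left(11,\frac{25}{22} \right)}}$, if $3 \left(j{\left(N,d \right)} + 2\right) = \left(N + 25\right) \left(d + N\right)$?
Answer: $\frac{11}{1844} \approx 0.0059653$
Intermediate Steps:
$O = 24$ ($O = 27 + 9 \left(- \frac{1}{3}\right) = 27 - 3 = 24$)
$j{\left(N,d \right)} = -2 + \frac{\left(25 + N\right) \left(N + d\right)}{3}$ ($j{\left(N,d \right)} = -2 + \frac{\left(N + 25\right) \left(d + N\right)}{3} = -2 + \frac{\left(25 + N\right) \left(N + d\right)}{3}$)
$\frac{1}{O + j{\left(11,\frac{25}{22} \right)}} = \frac{1}{24 + \left(-2 + \frac{11^{2}}{3} + \frac{25}{3} \cdot 11 + \frac{25 \cdot \frac{25}{22}}{3} + \frac{1}{3} \cdot 11 \cdot \frac{25}{22}\right)} = \frac{1}{24 + \left(-2 + \frac{1}{3} \cdot 121 + \frac{275}{3} + \frac{25 \cdot 25 \cdot \frac{1}{22}}{3} + \frac{1}{3} \cdot 11 \cdot 25 \cdot \frac{1}{22}\right)} = \frac{1}{24 + \left(-2 + \frac{121}{3} + \frac{275}{3} + \frac{25}{3} \cdot \frac{25}{22} + \frac{1}{3} \cdot 11 \cdot \frac{25}{22}\right)} = \frac{1}{24 + \left(-2 + \frac{121}{3} + \frac{275}{3} + \frac{625}{66} + \frac{25}{6}\right)} = \frac{1}{24 + \frac{1580}{11}} = \frac{1}{\frac{1844}{11}} = \frac{11}{1844}$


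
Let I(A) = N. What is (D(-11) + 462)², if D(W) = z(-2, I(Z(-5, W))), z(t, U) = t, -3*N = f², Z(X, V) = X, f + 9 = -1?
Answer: 211600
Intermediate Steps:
f = -10 (f = -9 - 1 = -10)
N = -100/3 (N = -⅓*(-10)² = -⅓*100 = -100/3 ≈ -33.333)
I(A) = -100/3
D(W) = -2
(D(-11) + 462)² = (-2 + 462)² = 460² = 211600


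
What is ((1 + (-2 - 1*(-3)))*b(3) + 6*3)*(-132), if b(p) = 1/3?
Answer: -2464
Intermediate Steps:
b(p) = ⅓
((1 + (-2 - 1*(-3)))*b(3) + 6*3)*(-132) = ((1 + (-2 - 1*(-3)))*(⅓) + 6*3)*(-132) = ((1 + (-2 + 3))*(⅓) + 18)*(-132) = ((1 + 1)*(⅓) + 18)*(-132) = (2*(⅓) + 18)*(-132) = (⅔ + 18)*(-132) = (56/3)*(-132) = -2464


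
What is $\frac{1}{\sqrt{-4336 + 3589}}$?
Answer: $- \frac{i \sqrt{83}}{249} \approx - 0.036588 i$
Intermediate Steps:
$\frac{1}{\sqrt{-4336 + 3589}} = \frac{1}{\sqrt{-747}} = \frac{1}{3 i \sqrt{83}} = - \frac{i \sqrt{83}}{249}$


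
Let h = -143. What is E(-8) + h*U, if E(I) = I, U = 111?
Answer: -15881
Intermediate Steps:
E(-8) + h*U = -8 - 143*111 = -8 - 15873 = -15881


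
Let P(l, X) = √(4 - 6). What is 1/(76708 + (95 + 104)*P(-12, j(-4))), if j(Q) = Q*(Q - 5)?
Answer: 38354/2942098233 - 199*I*√2/5884196466 ≈ 1.3036e-5 - 4.7828e-8*I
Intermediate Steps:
j(Q) = Q*(-5 + Q)
P(l, X) = I*√2 (P(l, X) = √(-2) = I*√2)
1/(76708 + (95 + 104)*P(-12, j(-4))) = 1/(76708 + (95 + 104)*(I*√2)) = 1/(76708 + 199*(I*√2)) = 1/(76708 + 199*I*√2)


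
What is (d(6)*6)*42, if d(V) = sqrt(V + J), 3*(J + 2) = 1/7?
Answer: 12*sqrt(1785) ≈ 506.99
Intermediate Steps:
J = -41/21 (J = -2 + (1/3)/7 = -2 + (1/3)*(1/7) = -2 + 1/21 = -41/21 ≈ -1.9524)
d(V) = sqrt(-41/21 + V) (d(V) = sqrt(V - 41/21) = sqrt(-41/21 + V))
(d(6)*6)*42 = ((sqrt(-861 + 441*6)/21)*6)*42 = ((sqrt(-861 + 2646)/21)*6)*42 = ((sqrt(1785)/21)*6)*42 = (2*sqrt(1785)/7)*42 = 12*sqrt(1785)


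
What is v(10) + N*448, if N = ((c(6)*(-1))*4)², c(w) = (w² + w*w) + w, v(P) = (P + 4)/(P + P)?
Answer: 436101127/10 ≈ 4.3610e+7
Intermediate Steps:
v(P) = (4 + P)/(2*P) (v(P) = (4 + P)/((2*P)) = (4 + P)*(1/(2*P)) = (4 + P)/(2*P))
c(w) = w + 2*w² (c(w) = (w² + w²) + w = 2*w² + w = w + 2*w²)
N = 97344 (N = (((6*(1 + 2*6))*(-1))*4)² = (((6*(1 + 12))*(-1))*4)² = (((6*13)*(-1))*4)² = ((78*(-1))*4)² = (-78*4)² = (-312)² = 97344)
v(10) + N*448 = (½)*(4 + 10)/10 + 97344*448 = (½)*(⅒)*14 + 43610112 = 7/10 + 43610112 = 436101127/10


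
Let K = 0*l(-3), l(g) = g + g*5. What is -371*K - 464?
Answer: -464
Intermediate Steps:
l(g) = 6*g (l(g) = g + 5*g = 6*g)
K = 0 (K = 0*(6*(-3)) = 0*(-18) = 0)
-371*K - 464 = -371*0 - 464 = 0 - 464 = -464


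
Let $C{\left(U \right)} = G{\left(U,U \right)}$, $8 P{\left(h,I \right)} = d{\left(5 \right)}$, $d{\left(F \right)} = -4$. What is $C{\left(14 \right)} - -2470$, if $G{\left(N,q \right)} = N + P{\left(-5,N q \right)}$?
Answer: $\frac{4967}{2} \approx 2483.5$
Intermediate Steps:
$P{\left(h,I \right)} = - \frac{1}{2}$ ($P{\left(h,I \right)} = \frac{1}{8} \left(-4\right) = - \frac{1}{2}$)
$G{\left(N,q \right)} = - \frac{1}{2} + N$ ($G{\left(N,q \right)} = N - \frac{1}{2} = - \frac{1}{2} + N$)
$C{\left(U \right)} = - \frac{1}{2} + U$
$C{\left(14 \right)} - -2470 = \left(- \frac{1}{2} + 14\right) - -2470 = \frac{27}{2} + 2470 = \frac{4967}{2}$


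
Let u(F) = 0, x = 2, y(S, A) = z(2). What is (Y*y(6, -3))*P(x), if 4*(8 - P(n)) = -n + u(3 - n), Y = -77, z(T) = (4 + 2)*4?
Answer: -15708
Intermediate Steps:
z(T) = 24 (z(T) = 6*4 = 24)
y(S, A) = 24
P(n) = 8 + n/4 (P(n) = 8 - (-n + 0)/4 = 8 - (-1)*n/4 = 8 + n/4)
(Y*y(6, -3))*P(x) = (-77*24)*(8 + (¼)*2) = -1848*(8 + ½) = -1848*17/2 = -15708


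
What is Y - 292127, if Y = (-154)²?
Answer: -268411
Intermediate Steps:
Y = 23716
Y - 292127 = 23716 - 292127 = -268411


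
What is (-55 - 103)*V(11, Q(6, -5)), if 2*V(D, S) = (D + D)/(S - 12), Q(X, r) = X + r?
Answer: 158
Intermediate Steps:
V(D, S) = D/(-12 + S) (V(D, S) = ((D + D)/(S - 12))/2 = ((2*D)/(-12 + S))/2 = (2*D/(-12 + S))/2 = D/(-12 + S))
(-55 - 103)*V(11, Q(6, -5)) = (-55 - 103)*(11/(-12 + (6 - 5))) = -1738/(-12 + 1) = -1738/(-11) = -1738*(-1)/11 = -158*(-1) = 158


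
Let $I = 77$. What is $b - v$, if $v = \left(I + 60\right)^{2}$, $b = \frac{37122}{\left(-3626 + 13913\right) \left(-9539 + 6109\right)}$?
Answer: $- \frac{110375521402}{5880735} \approx -18769.0$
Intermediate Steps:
$b = - \frac{6187}{5880735}$ ($b = \frac{37122}{10287 \left(-3430\right)} = \frac{37122}{-35284410} = 37122 \left(- \frac{1}{35284410}\right) = - \frac{6187}{5880735} \approx -0.0010521$)
$v = 18769$ ($v = \left(77 + 60\right)^{2} = 137^{2} = 18769$)
$b - v = - \frac{6187}{5880735} - 18769 = - \frac{110375521402}{5880735}$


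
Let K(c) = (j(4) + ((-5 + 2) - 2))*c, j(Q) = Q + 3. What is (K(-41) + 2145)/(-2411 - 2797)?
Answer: -2063/5208 ≈ -0.39612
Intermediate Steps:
j(Q) = 3 + Q
K(c) = 2*c (K(c) = ((3 + 4) + ((-5 + 2) - 2))*c = (7 + (-3 - 2))*c = (7 - 5)*c = 2*c)
(K(-41) + 2145)/(-2411 - 2797) = (2*(-41) + 2145)/(-2411 - 2797) = (-82 + 2145)/(-5208) = 2063*(-1/5208) = -2063/5208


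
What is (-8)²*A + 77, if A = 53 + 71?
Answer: 8013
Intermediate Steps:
A = 124
(-8)²*A + 77 = (-8)²*124 + 77 = 64*124 + 77 = 7936 + 77 = 8013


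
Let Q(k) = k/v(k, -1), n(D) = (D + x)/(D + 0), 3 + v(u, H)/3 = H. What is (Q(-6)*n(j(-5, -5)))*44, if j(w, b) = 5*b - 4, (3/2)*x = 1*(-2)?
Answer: 2002/87 ≈ 23.012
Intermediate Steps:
v(u, H) = -9 + 3*H
x = -4/3 (x = 2*(1*(-2))/3 = (2/3)*(-2) = -4/3 ≈ -1.3333)
j(w, b) = -4 + 5*b
n(D) = (-4/3 + D)/D (n(D) = (D - 4/3)/(D + 0) = (-4/3 + D)/D)
Q(k) = -k/12 (Q(k) = k/(-9 + 3*(-1)) = k/(-9 - 3) = k/(-12) = k*(-1/12) = -k/12)
(Q(-6)*n(j(-5, -5)))*44 = ((-1/12*(-6))*((-4/3 + (-4 + 5*(-5)))/(-4 + 5*(-5))))*44 = (((-4/3 + (-4 - 25))/(-4 - 25))/2)*44 = (((-4/3 - 29)/(-29))/2)*44 = ((-1/29*(-91/3))/2)*44 = ((1/2)*(91/87))*44 = (91/174)*44 = 2002/87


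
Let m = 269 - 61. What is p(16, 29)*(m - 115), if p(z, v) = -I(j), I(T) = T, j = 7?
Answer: -651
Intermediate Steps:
p(z, v) = -7 (p(z, v) = -1*7 = -7)
m = 208
p(16, 29)*(m - 115) = -7*(208 - 115) = -7*93 = -651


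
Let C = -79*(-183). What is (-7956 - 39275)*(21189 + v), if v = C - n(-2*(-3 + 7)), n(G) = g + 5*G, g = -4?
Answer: -1685674390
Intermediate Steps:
n(G) = -4 + 5*G
C = 14457
v = 14501 (v = 14457 - (-4 + 5*(-2*(-3 + 7))) = 14457 - (-4 + 5*(-2*4)) = 14457 - (-4 + 5*(-8)) = 14457 - (-4 - 40) = 14457 - 1*(-44) = 14457 + 44 = 14501)
(-7956 - 39275)*(21189 + v) = (-7956 - 39275)*(21189 + 14501) = -47231*35690 = -1685674390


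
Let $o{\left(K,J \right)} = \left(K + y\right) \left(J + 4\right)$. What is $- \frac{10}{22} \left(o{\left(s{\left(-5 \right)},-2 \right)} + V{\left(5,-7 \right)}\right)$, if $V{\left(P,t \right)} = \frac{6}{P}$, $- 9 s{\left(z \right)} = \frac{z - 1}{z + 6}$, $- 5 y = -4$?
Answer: $- \frac{62}{33} \approx -1.8788$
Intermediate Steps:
$y = \frac{4}{5}$ ($y = \left(- \frac{1}{5}\right) \left(-4\right) = \frac{4}{5} \approx 0.8$)
$s{\left(z \right)} = - \frac{-1 + z}{9 \left(6 + z\right)}$ ($s{\left(z \right)} = - \frac{\left(z - 1\right) \frac{1}{z + 6}}{9} = - \frac{\left(-1 + z\right) \frac{1}{6 + z}}{9} = - \frac{\frac{1}{6 + z} \left(-1 + z\right)}{9} = - \frac{-1 + z}{9 \left(6 + z\right)}$)
$o{\left(K,J \right)} = \left(4 + J\right) \left(\frac{4}{5} + K\right)$ ($o{\left(K,J \right)} = \left(K + \frac{4}{5}\right) \left(J + 4\right) = \left(\frac{4}{5} + K\right) \left(4 + J\right) = \left(4 + J\right) \left(\frac{4}{5} + K\right)$)
$- \frac{10}{22} \left(o{\left(s{\left(-5 \right)},-2 \right)} + V{\left(5,-7 \right)}\right) = - \frac{10}{22} \left(\left(\frac{16}{5} + 4 \frac{1 - -5}{9 \left(6 - 5\right)} + \frac{4}{5} \left(-2\right) - 2 \frac{1 - -5}{9 \left(6 - 5\right)}\right) + \frac{6}{5}\right) = \left(-10\right) \frac{1}{22} \left(\left(\frac{16}{5} + 4 \frac{1 + 5}{9 \cdot 1} - \frac{8}{5} - 2 \frac{1 + 5}{9 \cdot 1}\right) + 6 \cdot \frac{1}{5}\right) = - \frac{5 \left(\left(\frac{16}{5} + 4 \cdot \frac{1}{9} \cdot 1 \cdot 6 - \frac{8}{5} - 2 \cdot \frac{1}{9} \cdot 1 \cdot 6\right) + \frac{6}{5}\right)}{11} = - \frac{5 \left(\left(\frac{16}{5} + 4 \cdot \frac{2}{3} - \frac{8}{5} - \frac{4}{3}\right) + \frac{6}{5}\right)}{11} = - \frac{5 \left(\left(\frac{16}{5} + \frac{8}{3} - \frac{8}{5} - \frac{4}{3}\right) + \frac{6}{5}\right)}{11} = - \frac{5 \left(\frac{44}{15} + \frac{6}{5}\right)}{11} = \left(- \frac{5}{11}\right) \frac{62}{15} = - \frac{62}{33}$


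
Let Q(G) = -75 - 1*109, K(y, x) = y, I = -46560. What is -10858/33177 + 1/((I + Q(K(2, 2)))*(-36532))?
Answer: -18541683298087/56654764034016 ≈ -0.32727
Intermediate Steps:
Q(G) = -184 (Q(G) = -75 - 109 = -184)
-10858/33177 + 1/((I + Q(K(2, 2)))*(-36532)) = -10858/33177 + 1/(-46560 - 184*(-36532)) = -10858*1/33177 - 1/36532/(-46744) = -10858/33177 - 1/46744*(-1/36532) = -10858/33177 + 1/1707651808 = -18541683298087/56654764034016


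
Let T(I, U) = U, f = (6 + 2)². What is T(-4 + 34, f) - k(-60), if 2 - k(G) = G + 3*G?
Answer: -178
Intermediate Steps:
f = 64 (f = 8² = 64)
k(G) = 2 - 4*G (k(G) = 2 - (G + 3*G) = 2 - 4*G)
T(-4 + 34, f) - k(-60) = 64 - (2 - 4*(-60)) = 64 - (2 + 240) = 64 - 1*242 = 64 - 242 = -178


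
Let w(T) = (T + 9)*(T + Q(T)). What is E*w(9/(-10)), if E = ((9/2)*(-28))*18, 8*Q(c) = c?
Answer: 3720087/200 ≈ 18600.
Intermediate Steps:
Q(c) = c/8
E = -2268 (E = ((9*(½))*(-28))*18 = ((9/2)*(-28))*18 = -126*18 = -2268)
w(T) = 9*T*(9 + T)/8 (w(T) = (T + 9)*(T + T/8) = (9 + T)*(9*T/8) = 9*T*(9 + T)/8)
E*w(9/(-10)) = -5103*9/(-10)*(9 + 9/(-10))/2 = -5103*9*(-⅒)*(9 + 9*(-⅒))/2 = -5103*(-9)*(9 - 9/10)/(2*10) = -5103*(-9)*81/(2*10*10) = -2268*(-6561/800) = 3720087/200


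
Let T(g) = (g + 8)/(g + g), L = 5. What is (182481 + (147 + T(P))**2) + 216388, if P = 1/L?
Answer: 1707701/4 ≈ 4.2693e+5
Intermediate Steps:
P = 1/5 ≈ 0.20000
T(g) = (8 + g)/(2*g) (T(g) = (8 + g)/((2*g)) = (8 + g)*(1/(2*g)) = (8 + g)/(2*g))
(182481 + (147 + T(P))**2) + 216388 = (182481 + (147 + (8 + 1/5)/(2*(1/5)))**2) + 216388 = (182481 + (147 + (1/2)*5*(41/5))**2) + 216388 = (182481 + (147 + 41/2)**2) + 216388 = (182481 + (335/2)**2) + 216388 = (182481 + 112225/4) + 216388 = 842149/4 + 216388 = 1707701/4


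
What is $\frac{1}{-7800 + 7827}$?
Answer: $\frac{1}{27} \approx 0.037037$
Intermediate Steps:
$\frac{1}{-7800 + 7827} = \frac{1}{27}$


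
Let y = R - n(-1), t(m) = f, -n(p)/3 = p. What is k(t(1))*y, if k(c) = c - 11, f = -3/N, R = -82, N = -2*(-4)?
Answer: 7735/8 ≈ 966.88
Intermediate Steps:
n(p) = -3*p
N = 8
f = -3/8 ≈ -0.37500
t(m) = -3/8
k(c) = -11 + c
y = -85 (y = -82 - (-3)*(-1) = -82 - 1*3 = -82 - 3 = -85)
k(t(1))*y = (-11 - 3/8)*(-85) = -91/8*(-85) = 7735/8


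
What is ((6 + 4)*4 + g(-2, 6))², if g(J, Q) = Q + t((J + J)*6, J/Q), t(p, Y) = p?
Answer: 484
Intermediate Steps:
g(J, Q) = Q + 12*J (g(J, Q) = Q + (J + J)*6 = Q + (2*J)*6 = Q + 12*J)
((6 + 4)*4 + g(-2, 6))² = ((6 + 4)*4 + (6 + 12*(-2)))² = (10*4 + (6 - 24))² = (40 - 18)² = 22² = 484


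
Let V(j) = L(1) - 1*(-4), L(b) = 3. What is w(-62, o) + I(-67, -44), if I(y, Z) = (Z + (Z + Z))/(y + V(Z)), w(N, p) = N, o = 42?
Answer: -299/5 ≈ -59.800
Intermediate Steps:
V(j) = 7 (V(j) = 3 - 1*(-4) = 3 + 4 = 7)
I(y, Z) = 3*Z/(7 + y) (I(y, Z) = (Z + (Z + Z))/(y + 7) = (Z + 2*Z)/(7 + y) = (3*Z)/(7 + y) = 3*Z/(7 + y))
w(-62, o) + I(-67, -44) = -62 + 3*(-44)/(7 - 67) = -62 + 3*(-44)/(-60) = -62 + 3*(-44)*(-1/60) = -62 + 11/5 = -299/5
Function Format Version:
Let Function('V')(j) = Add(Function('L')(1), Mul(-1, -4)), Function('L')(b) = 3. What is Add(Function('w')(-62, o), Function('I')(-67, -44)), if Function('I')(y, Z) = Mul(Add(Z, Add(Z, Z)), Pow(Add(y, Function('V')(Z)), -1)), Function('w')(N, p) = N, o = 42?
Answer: Rational(-299, 5) ≈ -59.800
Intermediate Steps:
Function('V')(j) = 7 (Function('V')(j) = Add(3, Mul(-1, -4)) = Add(3, 4) = 7)
Function('I')(y, Z) = Mul(3, Z, Pow(Add(7, y), -1)) (Function('I')(y, Z) = Mul(Add(Z, Add(Z, Z)), Pow(Add(y, 7), -1)) = Mul(Add(Z, Mul(2, Z)), Pow(Add(7, y), -1)) = Mul(Mul(3, Z), Pow(Add(7, y), -1)) = Mul(3, Z, Pow(Add(7, y), -1)))
Add(Function('w')(-62, o), Function('I')(-67, -44)) = Add(-62, Mul(3, -44, Pow(Add(7, -67), -1))) = Add(-62, Mul(3, -44, Pow(-60, -1))) = Add(-62, Mul(3, -44, Rational(-1, 60))) = Add(-62, Rational(11, 5)) = Rational(-299, 5)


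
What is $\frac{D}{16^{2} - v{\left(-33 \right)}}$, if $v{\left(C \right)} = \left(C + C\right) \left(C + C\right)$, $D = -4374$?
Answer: $\frac{2187}{2050} \approx 1.0668$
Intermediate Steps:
$v{\left(C \right)} = 4 C^{2}$ ($v{\left(C \right)} = 2 C 2 C = 4 C^{2}$)
$\frac{D}{16^{2} - v{\left(-33 \right)}} = - \frac{4374}{16^{2} - 4 \left(-33\right)^{2}} = - \frac{4374}{256 - 4 \cdot 1089} = - \frac{4374}{256 - 4356} = - \frac{4374}{-4100} = \left(-4374\right) \left(- \frac{1}{4100}\right) = \frac{2187}{2050}$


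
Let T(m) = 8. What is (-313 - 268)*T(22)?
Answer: -4648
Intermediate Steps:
(-313 - 268)*T(22) = (-313 - 268)*8 = -581*8 = -4648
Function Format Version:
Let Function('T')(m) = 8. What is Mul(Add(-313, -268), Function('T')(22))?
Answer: -4648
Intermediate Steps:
Mul(Add(-313, -268), Function('T')(22)) = Mul(Add(-313, -268), 8) = Mul(-581, 8) = -4648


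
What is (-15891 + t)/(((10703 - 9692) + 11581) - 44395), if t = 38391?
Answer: -7500/10601 ≈ -0.70748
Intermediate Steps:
(-15891 + t)/(((10703 - 9692) + 11581) - 44395) = (-15891 + 38391)/(((10703 - 9692) + 11581) - 44395) = 22500/((1011 + 11581) - 44395) = 22500/(12592 - 44395) = 22500/(-31803) = 22500*(-1/31803) = -7500/10601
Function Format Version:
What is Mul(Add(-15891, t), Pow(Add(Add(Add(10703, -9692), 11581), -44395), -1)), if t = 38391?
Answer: Rational(-7500, 10601) ≈ -0.70748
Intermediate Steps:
Mul(Add(-15891, t), Pow(Add(Add(Add(10703, -9692), 11581), -44395), -1)) = Mul(Add(-15891, 38391), Pow(Add(Add(Add(10703, -9692), 11581), -44395), -1)) = Mul(22500, Pow(Add(Add(1011, 11581), -44395), -1)) = Mul(22500, Pow(Add(12592, -44395), -1)) = Mul(22500, Pow(-31803, -1)) = Mul(22500, Rational(-1, 31803)) = Rational(-7500, 10601)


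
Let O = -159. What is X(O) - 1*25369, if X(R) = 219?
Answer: -25150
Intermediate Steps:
X(O) - 1*25369 = 219 - 1*25369 = 219 - 25369 = -25150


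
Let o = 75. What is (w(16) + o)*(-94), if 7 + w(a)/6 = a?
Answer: -12126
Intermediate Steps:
w(a) = -42 + 6*a
(w(16) + o)*(-94) = ((-42 + 6*16) + 75)*(-94) = ((-42 + 96) + 75)*(-94) = (54 + 75)*(-94) = 129*(-94) = -12126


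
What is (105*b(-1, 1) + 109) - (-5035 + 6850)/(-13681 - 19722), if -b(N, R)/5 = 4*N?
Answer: 73789042/33403 ≈ 2209.1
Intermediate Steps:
b(N, R) = -20*N
(105*b(-1, 1) + 109) - (-5035 + 6850)/(-13681 - 19722) = (105*(-20*(-1)) + 109) - (-5035 + 6850)/(-13681 - 19722) = (105*20 + 109) - 1815/(-33403) = (2100 + 109) - 1815*(-1)/33403 = 2209 - 1*(-1815/33403) = 2209 + 1815/33403 = 73789042/33403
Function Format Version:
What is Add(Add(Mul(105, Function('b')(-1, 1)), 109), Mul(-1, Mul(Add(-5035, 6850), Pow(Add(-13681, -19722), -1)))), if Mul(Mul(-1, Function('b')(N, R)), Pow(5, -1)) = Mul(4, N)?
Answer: Rational(73789042, 33403) ≈ 2209.1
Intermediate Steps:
Function('b')(N, R) = Mul(-20, N) (Function('b')(N, R) = Mul(-5, Mul(4, N)) = Mul(-20, N))
Add(Add(Mul(105, Function('b')(-1, 1)), 109), Mul(-1, Mul(Add(-5035, 6850), Pow(Add(-13681, -19722), -1)))) = Add(Add(Mul(105, Mul(-20, -1)), 109), Mul(-1, Mul(Add(-5035, 6850), Pow(Add(-13681, -19722), -1)))) = Add(Add(Mul(105, 20), 109), Mul(-1, Mul(1815, Pow(-33403, -1)))) = Add(Add(2100, 109), Mul(-1, Mul(1815, Rational(-1, 33403)))) = Add(2209, Mul(-1, Rational(-1815, 33403))) = Add(2209, Rational(1815, 33403)) = Rational(73789042, 33403)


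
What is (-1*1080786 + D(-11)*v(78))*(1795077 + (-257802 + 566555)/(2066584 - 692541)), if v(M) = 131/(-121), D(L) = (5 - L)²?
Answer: -322641254602267143088/166259203 ≈ -1.9406e+12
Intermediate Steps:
v(M) = -131/121 (v(M) = 131*(-1/121) = -131/121)
(-1*1080786 + D(-11)*v(78))*(1795077 + (-257802 + 566555)/(2066584 - 692541)) = (-1*1080786 + (-5 - 11)²*(-131/121))*(1795077 + (-257802 + 566555)/(2066584 - 692541)) = (-1080786 + (-16)²*(-131/121))*(1795077 + 308753/1374043) = (-1080786 + 256*(-131/121))*(1795077 + 308753*(1/1374043)) = (-1080786 - 33536/121)*(1795077 + 308753/1374043) = -130808642/121*2466513295064/1374043 = -322641254602267143088/166259203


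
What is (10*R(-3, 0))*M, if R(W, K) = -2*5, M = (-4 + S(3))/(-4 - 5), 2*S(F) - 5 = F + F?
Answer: 50/3 ≈ 16.667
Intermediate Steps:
S(F) = 5/2 + F (S(F) = 5/2 + (F + F)/2 = 5/2 + (2*F)/2 = 5/2 + F)
M = -⅙ (M = (-4 + (5/2 + 3))/(-4 - 5) = (-4 + 11/2)/(-9) = (3/2)*(-⅑) = -⅙ ≈ -0.16667)
R(W, K) = -10
(10*R(-3, 0))*M = (10*(-10))*(-⅙) = -100*(-⅙) = 50/3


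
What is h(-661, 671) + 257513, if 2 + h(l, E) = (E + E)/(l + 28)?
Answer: 163003121/633 ≈ 2.5751e+5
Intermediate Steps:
h(l, E) = -2 + 2*E/(28 + l) (h(l, E) = -2 + (E + E)/(l + 28) = -2 + (2*E)/(28 + l) = -2 + 2*E/(28 + l))
h(-661, 671) + 257513 = 2*(-28 + 671 - 1*(-661))/(28 - 661) + 257513 = 2*(-28 + 671 + 661)/(-633) + 257513 = 2*(-1/633)*1304 + 257513 = -2608/633 + 257513 = 163003121/633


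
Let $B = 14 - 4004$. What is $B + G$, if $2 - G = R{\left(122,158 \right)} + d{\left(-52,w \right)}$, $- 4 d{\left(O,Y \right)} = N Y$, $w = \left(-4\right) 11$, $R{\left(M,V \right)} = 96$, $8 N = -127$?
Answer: $- \frac{31275}{8} \approx -3909.4$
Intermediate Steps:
$N = - \frac{127}{8}$ ($N = \frac{1}{8} \left(-127\right) = - \frac{127}{8} \approx -15.875$)
$w = -44$
$d{\left(O,Y \right)} = \frac{127 Y}{32}$ ($d{\left(O,Y \right)} = - \frac{\left(- \frac{127}{8}\right) Y}{4} = \frac{127 Y}{32}$)
$B = -3990$ ($B = 14 - 4004 = -3990$)
$G = \frac{645}{8}$ ($G = 2 - \left(96 + \frac{127}{32} \left(-44\right)\right) = 2 - \left(96 - \frac{1397}{8}\right) = 2 - - \frac{629}{8} = 2 + \frac{629}{8} = \frac{645}{8} \approx 80.625$)
$B + G = -3990 + \frac{645}{8} = - \frac{31275}{8}$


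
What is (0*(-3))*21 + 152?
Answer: 152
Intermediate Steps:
(0*(-3))*21 + 152 = 0*21 + 152 = 0 + 152 = 152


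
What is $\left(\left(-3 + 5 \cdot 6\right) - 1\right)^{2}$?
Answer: $676$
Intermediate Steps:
$\left(\left(-3 + 5 \cdot 6\right) - 1\right)^{2} = \left(\left(-3 + 30\right) - 1\right)^{2} = \left(27 - 1\right)^{2} = 26^{2} = 676$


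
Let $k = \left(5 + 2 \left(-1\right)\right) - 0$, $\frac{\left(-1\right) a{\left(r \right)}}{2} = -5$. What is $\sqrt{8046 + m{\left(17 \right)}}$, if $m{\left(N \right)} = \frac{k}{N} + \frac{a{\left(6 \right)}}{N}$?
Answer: $\frac{\sqrt{2325515}}{17} \approx 89.704$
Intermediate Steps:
$a{\left(r \right)} = 10$ ($a{\left(r \right)} = \left(-2\right) \left(-5\right) = 10$)
$k = 3$ ($k = \left(5 - 2\right) + 0 = 3 + 0 = 3$)
$m{\left(N \right)} = \frac{13}{N}$ ($m{\left(N \right)} = \frac{3}{N} + \frac{10}{N} = \frac{13}{N}$)
$\sqrt{8046 + m{\left(17 \right)}} = \sqrt{8046 + \frac{13}{17}} = \sqrt{\frac{136795}{17}} = \frac{\sqrt{2325515}}{17}$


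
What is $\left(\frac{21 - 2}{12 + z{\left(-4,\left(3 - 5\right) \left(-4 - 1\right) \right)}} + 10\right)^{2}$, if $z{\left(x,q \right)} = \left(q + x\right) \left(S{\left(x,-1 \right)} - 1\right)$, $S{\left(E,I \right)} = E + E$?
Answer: $\frac{160801}{1764} \approx 91.157$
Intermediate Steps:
$S{\left(E,I \right)} = 2 E$
$z{\left(x,q \right)} = \left(-1 + 2 x\right) \left(q + x\right)$ ($z{\left(x,q \right)} = \left(q + x\right) \left(2 x - 1\right) = \left(q + x\right) \left(-1 + 2 x\right) = \left(-1 + 2 x\right) \left(q + x\right)$)
$\left(\frac{21 - 2}{12 + z{\left(-4,\left(3 - 5\right) \left(-4 - 1\right) \right)}} + 10\right)^{2} = \left(\frac{21 - 2}{12 + \left(- \left(3 - 5\right) \left(-4 - 1\right) - -4 + 2 \left(-4\right)^{2} + 2 \left(3 - 5\right) \left(-4 - 1\right) \left(-4\right)\right)} + 10\right)^{2} = \left(\frac{19}{12 + \left(- \left(-2\right) \left(-5\right) + 4 + 2 \cdot 16 + 2 \left(\left(-2\right) \left(-5\right)\right) \left(-4\right)\right)} + 10\right)^{2} = \left(\frac{19}{12 + \left(\left(-1\right) 10 + 4 + 32 + 2 \cdot 10 \left(-4\right)\right)} + 10\right)^{2} = \left(\frac{19}{12 + \left(-10 + 4 + 32 - 80\right)} + 10\right)^{2} = \left(\frac{19}{12 - 54} + 10\right)^{2} = \left(\frac{19}{-42} + 10\right)^{2} = \left(19 \left(- \frac{1}{42}\right) + 10\right)^{2} = \left(- \frac{19}{42} + 10\right)^{2} = \left(\frac{401}{42}\right)^{2} = \frac{160801}{1764}$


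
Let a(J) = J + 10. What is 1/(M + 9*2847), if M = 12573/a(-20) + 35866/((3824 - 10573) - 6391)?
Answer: 3285/80032358 ≈ 4.1046e-5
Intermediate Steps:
a(J) = 10 + J
M = -4139197/3285 (M = 12573/(10 - 20) + 35866/((3824 - 10573) - 6391) = 12573/(-10) + 35866/(-6749 - 6391) = 12573*(-⅒) + 35866/(-13140) = -12573/10 + 35866*(-1/13140) = -12573/10 - 17933/6570 = -4139197/3285 ≈ -1260.0)
1/(M + 9*2847) = 1/(-4139197/3285 + 9*2847) = 1/(-4139197/3285 + 25623) = 1/(80032358/3285) = 3285/80032358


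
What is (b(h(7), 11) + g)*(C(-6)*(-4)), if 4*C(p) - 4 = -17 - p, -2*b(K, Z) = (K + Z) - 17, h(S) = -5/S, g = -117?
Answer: -1591/2 ≈ -795.50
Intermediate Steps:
b(K, Z) = 17/2 - K/2 - Z/2 (b(K, Z) = -((K + Z) - 17)/2 = -(-17 + K + Z)/2 = 17/2 - K/2 - Z/2)
C(p) = -13/4 - p/4 (C(p) = 1 + (-17 - p)/4 = 1 + (-17/4 - p/4) = -13/4 - p/4)
(b(h(7), 11) + g)*(C(-6)*(-4)) = ((17/2 - (-5)/(2*7) - ½*11) - 117)*((-13/4 - ¼*(-6))*(-4)) = ((17/2 - (-5)/(2*7) - 11/2) - 117)*((-13/4 + 3/2)*(-4)) = ((17/2 - ½*(-5/7) - 11/2) - 117)*(-7/4*(-4)) = ((17/2 + 5/14 - 11/2) - 117)*7 = (47/14 - 117)*7 = -1591/14*7 = -1591/2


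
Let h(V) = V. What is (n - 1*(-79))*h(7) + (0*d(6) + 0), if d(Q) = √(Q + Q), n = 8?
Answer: 609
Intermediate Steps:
d(Q) = √2*√Q (d(Q) = √(2*Q) = √2*√Q)
(n - 1*(-79))*h(7) + (0*d(6) + 0) = (8 - 1*(-79))*7 + (0*(√2*√6) + 0) = (8 + 79)*7 + (0*(2*√3) + 0) = 87*7 + (0 + 0) = 609 + 0 = 609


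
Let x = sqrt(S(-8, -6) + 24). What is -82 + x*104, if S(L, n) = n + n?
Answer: -82 + 208*sqrt(3) ≈ 278.27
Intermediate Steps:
S(L, n) = 2*n
x = 2*sqrt(3) (x = sqrt(2*(-6) + 24) = sqrt(-12 + 24) = sqrt(12) = 2*sqrt(3) ≈ 3.4641)
-82 + x*104 = -82 + (2*sqrt(3))*104 = -82 + 208*sqrt(3)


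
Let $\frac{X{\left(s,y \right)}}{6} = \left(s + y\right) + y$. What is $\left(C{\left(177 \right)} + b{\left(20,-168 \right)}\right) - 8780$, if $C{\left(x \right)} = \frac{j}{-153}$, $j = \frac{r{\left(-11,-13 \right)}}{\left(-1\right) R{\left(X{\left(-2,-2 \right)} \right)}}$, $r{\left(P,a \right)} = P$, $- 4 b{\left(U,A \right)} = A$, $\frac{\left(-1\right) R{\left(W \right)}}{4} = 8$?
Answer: $- \frac{42781237}{4896} \approx -8738.0$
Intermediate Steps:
$X{\left(s,y \right)} = 6 s + 12 y$ ($X{\left(s,y \right)} = 6 \left(\left(s + y\right) + y\right) = 6 \left(s + 2 y\right) = 6 s + 12 y$)
$R{\left(W \right)} = -32$ ($R{\left(W \right)} = \left(-4\right) 8 = -32$)
$b{\left(U,A \right)} = - \frac{A}{4}$
$j = - \frac{11}{32}$ ($j = - \frac{11}{\left(-1\right) \left(-32\right)} = - \frac{11}{32} \approx -0.34375$)
$C{\left(x \right)} = \frac{11}{4896}$ ($C{\left(x \right)} = - \frac{11}{32 \left(-153\right)} = \left(- \frac{11}{32}\right) \left(- \frac{1}{153}\right) = \frac{11}{4896}$)
$\left(C{\left(177 \right)} + b{\left(20,-168 \right)}\right) - 8780 = \left(\frac{11}{4896} - -42\right) - 8780 = \left(\frac{11}{4896} + 42\right) - 8780 = \frac{205643}{4896} - 8780 = - \frac{42781237}{4896}$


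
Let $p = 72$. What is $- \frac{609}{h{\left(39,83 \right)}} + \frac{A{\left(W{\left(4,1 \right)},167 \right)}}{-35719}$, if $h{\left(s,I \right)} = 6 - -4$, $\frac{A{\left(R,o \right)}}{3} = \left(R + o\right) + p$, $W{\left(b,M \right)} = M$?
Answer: $- \frac{21760071}{357190} \approx -60.92$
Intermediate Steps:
$A{\left(R,o \right)} = 216 + 3 R + 3 o$ ($A{\left(R,o \right)} = 3 \left(\left(R + o\right) + 72\right) = 3 \left(72 + R + o\right) = 216 + 3 R + 3 o$)
$h{\left(s,I \right)} = 10$ ($h{\left(s,I \right)} = 6 + 4 = 10$)
$- \frac{609}{h{\left(39,83 \right)}} + \frac{A{\left(W{\left(4,1 \right)},167 \right)}}{-35719} = - \frac{609}{10} + \frac{216 + 3 \cdot 1 + 3 \cdot 167}{-35719} = \left(-609\right) \frac{1}{10} + \left(216 + 3 + 501\right) \left(- \frac{1}{35719}\right) = - \frac{609}{10} + 720 \left(- \frac{1}{35719}\right) = - \frac{609}{10} - \frac{720}{35719} = - \frac{21760071}{357190}$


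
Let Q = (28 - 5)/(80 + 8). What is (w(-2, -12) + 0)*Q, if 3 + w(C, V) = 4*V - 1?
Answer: -299/22 ≈ -13.591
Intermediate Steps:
w(C, V) = -4 + 4*V (w(C, V) = -3 + (4*V - 1) = -3 + (-1 + 4*V) = -4 + 4*V)
Q = 23/88 ≈ 0.26136
(w(-2, -12) + 0)*Q = ((-4 + 4*(-12)) + 0)*(23/88) = ((-4 - 48) + 0)*(23/88) = (-52 + 0)*(23/88) = -52*23/88 = -299/22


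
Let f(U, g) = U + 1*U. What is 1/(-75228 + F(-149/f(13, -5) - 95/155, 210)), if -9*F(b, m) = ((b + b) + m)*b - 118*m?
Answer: -2923362/211463116075 ≈ -1.3824e-5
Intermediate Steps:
f(U, g) = 2*U (f(U, g) = U + U = 2*U)
F(b, m) = 118*m/9 - b*(m + 2*b)/9 (F(b, m) = -(((b + b) + m)*b - 118*m)/9 = -((2*b + m)*b - 118*m)/9 = -((m + 2*b)*b - 118*m)/9 = -(b*(m + 2*b) - 118*m)/9 = -(-118*m + b*(m + 2*b))/9 = 118*m/9 - b*(m + 2*b)/9)
1/(-75228 + F(-149/f(13, -5) - 95/155, 210)) = 1/(-75228 + (-2*(-149/(2*13) - 95/155)²/9 + (118/9)*210 - ⅑*(-149/(2*13) - 95/155)*210)) = 1/(-75228 + (-2*(-149/26 - 95*1/155)²/9 + 8260/3 - ⅑*(-149/26 - 95*1/155)*210)) = 1/(-75228 + (-2*(-149*1/26 - 19/31)²/9 + 8260/3 - ⅑*(-149*1/26 - 19/31)*210)) = 1/(-75228 + (-2*(-149/26 - 19/31)²/9 + 8260/3 - ⅑*(-149/26 - 19/31)*210)) = 1/(-75228 + (-2*(-5113/806)²/9 + 8260/3 - ⅑*(-5113/806)*210)) = 1/(-75228 + (-2/9*26142769/649636 + 8260/3 + 178955/1209)) = 1/(-75228 + (-26142769/2923362 + 8260/3 + 178955/1209)) = 1/(-75228 + 8455560461/2923362) = 1/(-211463116075/2923362) = -2923362/211463116075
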